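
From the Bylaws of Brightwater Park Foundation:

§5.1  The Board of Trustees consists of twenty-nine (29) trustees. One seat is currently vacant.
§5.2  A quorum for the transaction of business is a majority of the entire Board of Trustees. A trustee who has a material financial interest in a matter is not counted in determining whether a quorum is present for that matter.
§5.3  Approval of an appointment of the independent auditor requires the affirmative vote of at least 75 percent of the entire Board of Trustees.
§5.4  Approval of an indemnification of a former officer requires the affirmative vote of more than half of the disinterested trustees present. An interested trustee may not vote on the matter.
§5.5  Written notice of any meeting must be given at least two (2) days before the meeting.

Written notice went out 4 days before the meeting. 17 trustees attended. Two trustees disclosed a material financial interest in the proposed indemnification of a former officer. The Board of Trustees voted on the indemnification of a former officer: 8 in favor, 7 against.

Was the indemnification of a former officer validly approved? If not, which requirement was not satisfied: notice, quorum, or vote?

Notice: 4 days given; 2 required (4 ≥ 2). Satisfied.
Quorum: 17 present, but the 2 interested trustees do not count, leaving 15. Quorum is 15. Satisfied.
Vote: the indemnification of a former officer requires a majority of the disinterested trustees present (17 − 2 = 15). A majority of 15 is 8, so 8 affirmative votes are needed; 8 voted in favor. Satisfied.

Valid — all requirements satisfied.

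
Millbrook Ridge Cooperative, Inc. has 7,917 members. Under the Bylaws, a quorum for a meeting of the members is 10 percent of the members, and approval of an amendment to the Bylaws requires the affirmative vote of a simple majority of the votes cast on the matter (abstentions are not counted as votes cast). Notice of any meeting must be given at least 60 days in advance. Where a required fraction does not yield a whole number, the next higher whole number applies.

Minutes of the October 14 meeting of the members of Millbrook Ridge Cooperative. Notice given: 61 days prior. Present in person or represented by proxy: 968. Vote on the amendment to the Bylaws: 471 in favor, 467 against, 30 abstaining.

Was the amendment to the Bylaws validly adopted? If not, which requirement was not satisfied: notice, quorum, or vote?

Valid — all requirements satisfied.

Notice: 61 days given; 60 required. Satisfied.
Quorum: 10% of 7,917 = 791.70, rounded up to 792; 968 present. Satisfied.
Vote: requires a majority of the votes cast (968 − 30 abstaining = 938); a majority of 938 is 470, so 470 needed; 471 in favor. Satisfied.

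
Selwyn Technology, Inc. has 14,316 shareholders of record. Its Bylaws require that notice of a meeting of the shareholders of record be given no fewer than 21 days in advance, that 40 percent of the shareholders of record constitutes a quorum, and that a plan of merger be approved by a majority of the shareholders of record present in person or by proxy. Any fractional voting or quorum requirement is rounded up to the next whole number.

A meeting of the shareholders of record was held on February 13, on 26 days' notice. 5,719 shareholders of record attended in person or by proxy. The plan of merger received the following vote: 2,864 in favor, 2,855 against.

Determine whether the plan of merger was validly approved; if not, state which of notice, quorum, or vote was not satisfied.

Notice: 26 days given; 21 required. Satisfied.
Quorum: 40% of 14,316 = 5,726.40, rounded up to 5,727; 5,719 present. Not satisfied.
Vote: requires a majority of those present (5,719); a majority of 5719 is 2860, so 2,860 needed; 2,864 in favor. Satisfied.

Invalid — quorum requirement not satisfied.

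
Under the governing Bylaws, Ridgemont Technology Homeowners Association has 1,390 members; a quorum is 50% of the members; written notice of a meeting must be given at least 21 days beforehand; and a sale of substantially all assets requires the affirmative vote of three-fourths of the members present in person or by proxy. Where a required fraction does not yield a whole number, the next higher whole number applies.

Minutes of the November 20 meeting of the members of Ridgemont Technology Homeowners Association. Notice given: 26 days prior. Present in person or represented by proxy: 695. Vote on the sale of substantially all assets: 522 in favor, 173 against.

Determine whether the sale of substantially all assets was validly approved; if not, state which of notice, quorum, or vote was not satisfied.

Valid — all requirements satisfied.

Notice: 26 days given; 21 required. Satisfied.
Quorum: 50% of 1,390 = 695; 695 present. Satisfied.
Vote: requires three-fourths of those present (695); 3/4 of 695 = 521.25, rounded up to 522, so 522 needed; 522 in favor. Satisfied.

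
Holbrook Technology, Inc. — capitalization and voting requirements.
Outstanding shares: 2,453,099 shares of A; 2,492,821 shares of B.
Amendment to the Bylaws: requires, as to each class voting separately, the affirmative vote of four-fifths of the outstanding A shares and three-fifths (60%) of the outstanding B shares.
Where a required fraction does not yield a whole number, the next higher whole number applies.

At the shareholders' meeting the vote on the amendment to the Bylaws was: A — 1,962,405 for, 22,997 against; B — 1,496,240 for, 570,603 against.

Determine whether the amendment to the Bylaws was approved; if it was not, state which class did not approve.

A: 4/5 of 2453099 = 1962479.20, rounded up to 1962480; 1,962,480 required, 1,962,405 in favor — not approved.
B: 3/5 of 2492821 = 1495692.60, rounded up to 1495693; 1,495,693 required, 1,496,240 in favor — approved.

Not approved — the A shares did not give the required vote.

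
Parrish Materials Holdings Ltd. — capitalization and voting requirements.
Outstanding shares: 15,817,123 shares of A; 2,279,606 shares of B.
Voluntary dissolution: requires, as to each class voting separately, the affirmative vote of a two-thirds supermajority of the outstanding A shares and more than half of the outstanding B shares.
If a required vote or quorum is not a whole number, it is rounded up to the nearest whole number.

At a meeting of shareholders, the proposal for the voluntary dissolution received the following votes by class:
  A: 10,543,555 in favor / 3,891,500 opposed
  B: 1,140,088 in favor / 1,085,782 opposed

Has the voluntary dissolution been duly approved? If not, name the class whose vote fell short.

A: 2/3 of 15817123 = 10544748.67, rounded up to 10544749; 10,544,749 required, 10,543,555 in favor — not approved.
B: a majority of 2279606 is 1139804; 1,139,804 required, 1,140,088 in favor — approved.

Not approved — the A shares did not give the required vote.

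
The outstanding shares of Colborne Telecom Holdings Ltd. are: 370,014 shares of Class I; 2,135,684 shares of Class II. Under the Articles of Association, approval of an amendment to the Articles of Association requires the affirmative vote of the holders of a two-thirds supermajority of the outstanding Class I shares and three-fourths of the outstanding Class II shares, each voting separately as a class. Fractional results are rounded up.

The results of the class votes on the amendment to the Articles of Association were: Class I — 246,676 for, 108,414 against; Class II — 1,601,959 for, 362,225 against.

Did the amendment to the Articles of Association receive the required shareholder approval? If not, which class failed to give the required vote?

Approved — every class gave the required vote.

Class I: 2/3 of 370014 = 246676; 246,676 required, 246,676 in favor — approved.
Class II: 3/4 of 2135684 = 1601763; 1,601,763 required, 1,601,959 in favor — approved.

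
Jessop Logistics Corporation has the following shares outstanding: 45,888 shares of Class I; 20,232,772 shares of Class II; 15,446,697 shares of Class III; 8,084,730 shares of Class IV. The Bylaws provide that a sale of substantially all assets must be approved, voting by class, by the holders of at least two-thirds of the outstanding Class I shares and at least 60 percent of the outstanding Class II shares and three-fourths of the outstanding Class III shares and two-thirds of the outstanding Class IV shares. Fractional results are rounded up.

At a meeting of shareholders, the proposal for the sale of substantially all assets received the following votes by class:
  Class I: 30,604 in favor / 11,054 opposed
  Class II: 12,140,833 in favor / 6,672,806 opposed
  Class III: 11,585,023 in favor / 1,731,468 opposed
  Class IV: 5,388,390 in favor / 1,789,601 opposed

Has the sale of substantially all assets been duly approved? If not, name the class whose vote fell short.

Not approved — the Class IV shares did not give the required vote.

Class I: 2/3 of 45888 = 30592; 30,592 required, 30,604 in favor — approved.
Class II: 3/5 of 20232772 = 12139663.20, rounded up to 12139664; 12,139,664 required, 12,140,833 in favor — approved.
Class III: 3/4 of 15446697 = 11585022.75, rounded up to 11585023; 11,585,023 required, 11,585,023 in favor — approved.
Class IV: 2/3 of 8084730 = 5389820; 5,389,820 required, 5,388,390 in favor — not approved.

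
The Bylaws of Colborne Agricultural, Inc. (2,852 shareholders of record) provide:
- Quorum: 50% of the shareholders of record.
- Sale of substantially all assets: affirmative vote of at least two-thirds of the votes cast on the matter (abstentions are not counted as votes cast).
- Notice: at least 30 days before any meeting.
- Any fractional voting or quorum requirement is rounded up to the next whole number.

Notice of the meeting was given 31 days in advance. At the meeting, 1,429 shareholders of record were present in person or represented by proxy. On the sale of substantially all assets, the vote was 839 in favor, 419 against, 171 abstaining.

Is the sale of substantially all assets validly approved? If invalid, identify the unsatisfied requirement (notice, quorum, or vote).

Notice: 31 days given; 30 required. Satisfied.
Quorum: 50% of 2,852 = 1,426; 1,429 present. Satisfied.
Vote: requires two-thirds of the votes cast (1,429 − 171 abstaining = 1,258); 2/3 of 1258 = 838.67, rounded up to 839, so 839 needed; 839 in favor. Satisfied.

Valid — all requirements satisfied.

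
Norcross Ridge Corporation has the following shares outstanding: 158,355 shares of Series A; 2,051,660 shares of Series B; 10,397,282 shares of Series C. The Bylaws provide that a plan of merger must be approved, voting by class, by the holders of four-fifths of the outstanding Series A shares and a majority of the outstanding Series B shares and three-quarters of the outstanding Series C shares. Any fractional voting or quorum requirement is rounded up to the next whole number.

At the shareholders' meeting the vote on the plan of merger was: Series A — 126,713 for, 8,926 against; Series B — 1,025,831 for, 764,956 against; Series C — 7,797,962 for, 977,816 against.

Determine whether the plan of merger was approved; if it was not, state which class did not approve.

Approved — every class gave the required vote.

Series A: 4/5 of 158355 = 126684; 126,684 required, 126,713 in favor — approved.
Series B: a majority of 2051660 is 1025831; 1,025,831 required, 1,025,831 in favor — approved.
Series C: 3/4 of 10397282 = 7797961.50, rounded up to 7797962; 7,797,962 required, 7,797,962 in favor — approved.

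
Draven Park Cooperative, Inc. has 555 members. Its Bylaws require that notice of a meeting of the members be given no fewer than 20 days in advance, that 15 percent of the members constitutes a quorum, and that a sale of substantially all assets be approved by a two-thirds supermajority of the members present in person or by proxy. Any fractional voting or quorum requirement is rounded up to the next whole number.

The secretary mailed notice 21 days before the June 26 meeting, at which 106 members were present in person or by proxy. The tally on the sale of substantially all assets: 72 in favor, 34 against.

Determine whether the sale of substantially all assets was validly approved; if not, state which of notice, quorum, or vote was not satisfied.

Notice: 21 days given; 20 required. Satisfied.
Quorum: 15% of 555 = 83.25, rounded up to 84; 106 present. Satisfied.
Vote: requires two-thirds of those present (106); 2/3 of 106 = 70.67, rounded up to 71, so 71 needed; 72 in favor. Satisfied.

Valid — all requirements satisfied.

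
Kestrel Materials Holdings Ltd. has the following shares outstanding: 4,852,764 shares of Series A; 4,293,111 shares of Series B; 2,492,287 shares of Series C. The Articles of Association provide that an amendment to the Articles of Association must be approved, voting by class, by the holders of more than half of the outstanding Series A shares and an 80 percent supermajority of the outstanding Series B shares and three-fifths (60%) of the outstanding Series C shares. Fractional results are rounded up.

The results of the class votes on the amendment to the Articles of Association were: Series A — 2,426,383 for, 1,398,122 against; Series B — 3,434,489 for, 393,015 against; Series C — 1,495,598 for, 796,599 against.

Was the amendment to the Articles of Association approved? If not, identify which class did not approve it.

Approved — every class gave the required vote.

Series A: a majority of 4852764 is 2426383; 2,426,383 required, 2,426,383 in favor — approved.
Series B: 4/5 of 4293111 = 3434488.80, rounded up to 3434489; 3,434,489 required, 3,434,489 in favor — approved.
Series C: 3/5 of 2492287 = 1495372.20, rounded up to 1495373; 1,495,373 required, 1,495,598 in favor — approved.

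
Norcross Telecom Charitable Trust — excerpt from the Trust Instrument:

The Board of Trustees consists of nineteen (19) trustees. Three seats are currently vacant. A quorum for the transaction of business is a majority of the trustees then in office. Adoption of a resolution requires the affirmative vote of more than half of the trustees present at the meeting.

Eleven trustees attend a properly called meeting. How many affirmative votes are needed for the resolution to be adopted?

6

The resolution requires a majority of the trustees present (11).
A majority of 11 is 6.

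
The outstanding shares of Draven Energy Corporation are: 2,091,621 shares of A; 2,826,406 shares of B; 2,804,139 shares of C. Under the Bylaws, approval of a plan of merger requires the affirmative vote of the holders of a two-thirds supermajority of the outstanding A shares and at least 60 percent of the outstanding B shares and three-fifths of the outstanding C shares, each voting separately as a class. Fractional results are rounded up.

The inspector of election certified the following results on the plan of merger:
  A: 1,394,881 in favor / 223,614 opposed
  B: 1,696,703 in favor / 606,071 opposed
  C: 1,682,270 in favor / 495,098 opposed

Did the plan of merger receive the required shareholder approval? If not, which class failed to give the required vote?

A: 2/3 of 2091621 = 1394414; 1,394,414 required, 1,394,881 in favor — approved.
B: 3/5 of 2826406 = 1695843.60, rounded up to 1695844; 1,695,844 required, 1,696,703 in favor — approved.
C: 3/5 of 2804139 = 1682483.40, rounded up to 1682484; 1,682,484 required, 1,682,270 in favor — not approved.

Not approved — the C shares did not give the required vote.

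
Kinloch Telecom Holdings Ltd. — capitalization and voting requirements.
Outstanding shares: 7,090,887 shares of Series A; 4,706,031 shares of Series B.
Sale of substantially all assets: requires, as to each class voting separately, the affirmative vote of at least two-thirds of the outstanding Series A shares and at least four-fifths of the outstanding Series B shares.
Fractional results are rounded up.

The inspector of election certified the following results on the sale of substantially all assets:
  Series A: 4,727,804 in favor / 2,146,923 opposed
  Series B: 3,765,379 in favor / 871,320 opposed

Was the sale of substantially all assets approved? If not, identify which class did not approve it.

Series A: 2/3 of 7090887 = 4727258; 4,727,258 required, 4,727,804 in favor — approved.
Series B: 4/5 of 4706031 = 3764824.80, rounded up to 3764825; 3,764,825 required, 3,765,379 in favor — approved.

Approved — every class gave the required vote.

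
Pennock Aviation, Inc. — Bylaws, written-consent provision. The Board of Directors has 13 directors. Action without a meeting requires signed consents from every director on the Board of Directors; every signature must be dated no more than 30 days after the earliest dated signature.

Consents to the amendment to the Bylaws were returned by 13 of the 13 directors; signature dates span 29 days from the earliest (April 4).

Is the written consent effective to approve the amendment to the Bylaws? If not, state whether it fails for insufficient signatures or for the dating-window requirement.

Signatures required: the unanimous vote of 13 — unanimous means all 13, so 13 needed; 13 signed. Sufficient.
Dating window: the latest signature is 29 days after the earliest; the limit is 30 days. Within the window.

Effective — both the signature and dating-window requirements are satisfied.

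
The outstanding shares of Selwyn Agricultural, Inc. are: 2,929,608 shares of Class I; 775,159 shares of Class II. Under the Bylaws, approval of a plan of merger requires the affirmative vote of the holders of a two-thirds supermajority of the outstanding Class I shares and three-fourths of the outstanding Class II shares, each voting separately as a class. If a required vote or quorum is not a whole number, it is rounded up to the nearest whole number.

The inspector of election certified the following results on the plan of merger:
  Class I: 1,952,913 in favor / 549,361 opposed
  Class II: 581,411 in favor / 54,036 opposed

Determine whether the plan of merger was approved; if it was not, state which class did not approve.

Class I: 2/3 of 2929608 = 1953072; 1,953,072 required, 1,952,913 in favor — not approved.
Class II: 3/4 of 775159 = 581369.25, rounded up to 581370; 581,370 required, 581,411 in favor — approved.

Not approved — the Class I shares did not give the required vote.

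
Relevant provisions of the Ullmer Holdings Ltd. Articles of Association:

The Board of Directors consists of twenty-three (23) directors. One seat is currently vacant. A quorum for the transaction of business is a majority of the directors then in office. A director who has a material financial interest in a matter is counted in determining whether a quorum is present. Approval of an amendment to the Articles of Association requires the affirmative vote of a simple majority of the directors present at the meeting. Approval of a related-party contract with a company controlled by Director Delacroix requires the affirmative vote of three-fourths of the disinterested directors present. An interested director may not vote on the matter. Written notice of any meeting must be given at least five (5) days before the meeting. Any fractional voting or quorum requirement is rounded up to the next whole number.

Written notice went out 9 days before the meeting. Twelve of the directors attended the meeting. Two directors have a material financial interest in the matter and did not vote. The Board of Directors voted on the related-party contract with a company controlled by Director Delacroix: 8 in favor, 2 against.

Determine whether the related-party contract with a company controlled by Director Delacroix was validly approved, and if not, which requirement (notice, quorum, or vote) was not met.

Valid — all requirements satisfied.

Notice: 9 days given; 5 required (9 ≥ 5). Satisfied.
Quorum: 12 present (interested directors count toward quorum); quorum is 12. Satisfied.
Vote: the related-party contract with a company controlled by Director Delacroix requires three-fourths of the disinterested directors present (12 − 2 = 10). 3/4 of 10 = 7.50, rounded up to 8, so 8 affirmative votes are needed; 8 voted in favor. Satisfied.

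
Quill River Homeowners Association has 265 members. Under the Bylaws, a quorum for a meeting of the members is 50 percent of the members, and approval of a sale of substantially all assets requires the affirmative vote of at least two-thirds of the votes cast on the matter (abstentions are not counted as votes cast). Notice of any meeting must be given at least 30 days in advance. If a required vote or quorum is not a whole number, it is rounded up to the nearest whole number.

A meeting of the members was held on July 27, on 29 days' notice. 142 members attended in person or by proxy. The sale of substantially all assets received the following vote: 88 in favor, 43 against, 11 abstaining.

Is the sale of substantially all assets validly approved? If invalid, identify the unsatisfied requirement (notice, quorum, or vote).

Notice: 29 days given; 30 required. Not satisfied.
Quorum: 50% of 265 = 132.50, rounded up to 133; 142 present. Satisfied.
Vote: requires two-thirds of the votes cast (142 − 11 abstaining = 131); 2/3 of 131 = 87.33, rounded up to 88, so 88 needed; 88 in favor. Satisfied.

Invalid — notice requirement not satisfied.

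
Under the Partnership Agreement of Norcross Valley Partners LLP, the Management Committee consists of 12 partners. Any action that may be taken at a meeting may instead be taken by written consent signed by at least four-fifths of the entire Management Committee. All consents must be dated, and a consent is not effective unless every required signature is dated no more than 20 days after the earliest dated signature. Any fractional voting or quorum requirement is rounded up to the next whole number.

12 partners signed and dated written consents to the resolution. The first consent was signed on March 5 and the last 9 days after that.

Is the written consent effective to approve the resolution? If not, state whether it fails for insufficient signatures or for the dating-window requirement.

Effective — both the signature and dating-window requirements are satisfied.

Signatures required: at least four-fifths of 12 — 4/5 of 12 = 9.60, rounded up to 10, so 10 needed; 12 signed. Sufficient.
Dating window: the latest signature is 9 days after the earliest; the limit is 20 days. Within the window.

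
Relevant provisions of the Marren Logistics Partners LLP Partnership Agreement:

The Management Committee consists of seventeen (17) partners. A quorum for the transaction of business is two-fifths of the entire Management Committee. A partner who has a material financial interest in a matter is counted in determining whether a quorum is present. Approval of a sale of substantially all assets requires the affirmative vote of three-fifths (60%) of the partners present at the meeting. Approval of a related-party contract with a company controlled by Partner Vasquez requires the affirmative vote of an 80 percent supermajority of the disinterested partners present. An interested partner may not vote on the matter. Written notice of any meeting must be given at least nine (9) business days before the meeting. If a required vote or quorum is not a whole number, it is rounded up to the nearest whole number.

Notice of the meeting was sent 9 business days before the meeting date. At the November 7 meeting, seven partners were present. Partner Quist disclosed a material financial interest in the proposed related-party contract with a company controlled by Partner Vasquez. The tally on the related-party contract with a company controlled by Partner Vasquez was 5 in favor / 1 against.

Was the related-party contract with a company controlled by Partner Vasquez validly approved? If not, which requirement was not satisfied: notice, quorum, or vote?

Valid — all requirements satisfied.

Notice: 9 business days given; 9 required (9 ≥ 9). Satisfied.
Quorum: 7 present (interested partners count toward quorum); quorum is 7. Satisfied.
Vote: the related-party contract with a company controlled by Partner Vasquez requires four-fifths of the disinterested partners present (7 − 1 = 6). 4/5 of 6 = 4.80, rounded up to 5, so 5 affirmative votes are needed; 5 voted in favor. Satisfied.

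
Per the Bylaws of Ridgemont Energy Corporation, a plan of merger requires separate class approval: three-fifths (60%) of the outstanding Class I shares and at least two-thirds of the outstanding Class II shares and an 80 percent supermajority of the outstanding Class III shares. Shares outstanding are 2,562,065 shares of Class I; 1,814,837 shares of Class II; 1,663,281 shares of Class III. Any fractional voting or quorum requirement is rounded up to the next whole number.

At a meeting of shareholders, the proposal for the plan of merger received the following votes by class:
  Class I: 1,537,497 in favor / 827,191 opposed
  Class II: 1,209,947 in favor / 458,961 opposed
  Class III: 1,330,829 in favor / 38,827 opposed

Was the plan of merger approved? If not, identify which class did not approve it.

Approved — every class gave the required vote.

Class I: 3/5 of 2562065 = 1537239; 1,537,239 required, 1,537,497 in favor — approved.
Class II: 2/3 of 1814837 = 1209891.33, rounded up to 1209892; 1,209,892 required, 1,209,947 in favor — approved.
Class III: 4/5 of 1663281 = 1330624.80, rounded up to 1330625; 1,330,625 required, 1,330,829 in favor — approved.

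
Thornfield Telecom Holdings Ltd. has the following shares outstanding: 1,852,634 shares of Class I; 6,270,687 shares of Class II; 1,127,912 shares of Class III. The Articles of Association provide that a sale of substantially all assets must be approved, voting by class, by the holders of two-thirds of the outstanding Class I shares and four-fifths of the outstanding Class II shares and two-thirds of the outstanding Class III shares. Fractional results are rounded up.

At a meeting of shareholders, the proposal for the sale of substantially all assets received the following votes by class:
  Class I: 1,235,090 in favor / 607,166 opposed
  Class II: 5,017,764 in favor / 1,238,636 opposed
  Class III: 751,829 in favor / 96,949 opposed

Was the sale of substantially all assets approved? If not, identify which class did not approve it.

Class I: 2/3 of 1852634 = 1235089.33, rounded up to 1235090; 1,235,090 required, 1,235,090 in favor — approved.
Class II: 4/5 of 6270687 = 5016549.60, rounded up to 5016550; 5,016,550 required, 5,017,764 in favor — approved.
Class III: 2/3 of 1127912 = 751941.33, rounded up to 751942; 751,942 required, 751,829 in favor — not approved.

Not approved — the Class III shares did not give the required vote.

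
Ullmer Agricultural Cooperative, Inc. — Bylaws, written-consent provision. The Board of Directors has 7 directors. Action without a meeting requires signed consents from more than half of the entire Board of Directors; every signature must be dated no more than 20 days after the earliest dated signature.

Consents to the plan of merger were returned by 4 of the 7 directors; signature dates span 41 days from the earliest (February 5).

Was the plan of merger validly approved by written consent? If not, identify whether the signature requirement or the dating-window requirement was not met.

Signatures required: more than half of 7 — a majority of 7 is 4, so 4 needed; 4 signed. Sufficient.
Dating window: the latest signature is 41 days after the earliest; the limit is 20 days. Outside the window.

Not effective — dating-window requirement not satisfied.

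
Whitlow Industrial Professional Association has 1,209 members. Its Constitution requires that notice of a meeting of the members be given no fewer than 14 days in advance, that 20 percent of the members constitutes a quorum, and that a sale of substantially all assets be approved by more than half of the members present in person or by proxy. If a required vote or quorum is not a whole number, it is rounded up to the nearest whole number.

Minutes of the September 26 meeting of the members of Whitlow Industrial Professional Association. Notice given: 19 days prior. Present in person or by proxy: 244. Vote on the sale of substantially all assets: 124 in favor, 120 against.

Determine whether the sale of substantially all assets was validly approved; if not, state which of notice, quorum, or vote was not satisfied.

Notice: 19 days given; 14 required. Satisfied.
Quorum: 20% of 1,209 = 241.80, rounded up to 242; 244 present. Satisfied.
Vote: requires a majority of those present (244); a majority of 244 is 123, so 123 needed; 124 in favor. Satisfied.

Valid — all requirements satisfied.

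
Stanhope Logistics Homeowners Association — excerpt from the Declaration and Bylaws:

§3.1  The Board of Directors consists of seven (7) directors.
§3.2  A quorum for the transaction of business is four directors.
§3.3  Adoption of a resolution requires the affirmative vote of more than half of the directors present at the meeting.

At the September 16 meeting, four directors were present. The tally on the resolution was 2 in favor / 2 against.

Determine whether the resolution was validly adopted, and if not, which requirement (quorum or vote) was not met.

Quorum: 4 present; quorum is 4. Satisfied.
Vote: the resolution requires a majority of the directors present (4). A majority of 4 is 3, so 3 affirmative votes are needed; 2 voted in favor. Not satisfied.

Invalid — vote requirement not satisfied.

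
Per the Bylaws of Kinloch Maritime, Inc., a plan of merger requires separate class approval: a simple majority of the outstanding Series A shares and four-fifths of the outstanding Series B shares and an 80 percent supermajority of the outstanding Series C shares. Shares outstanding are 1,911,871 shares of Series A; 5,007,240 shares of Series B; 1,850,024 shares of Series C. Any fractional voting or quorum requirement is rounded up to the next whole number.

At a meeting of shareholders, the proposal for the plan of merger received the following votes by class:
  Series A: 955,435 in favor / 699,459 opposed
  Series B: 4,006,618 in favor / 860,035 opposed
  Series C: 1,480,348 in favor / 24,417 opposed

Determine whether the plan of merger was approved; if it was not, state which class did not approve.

Series A: a majority of 1911871 is 955936; 955,936 required, 955,435 in favor — not approved.
Series B: 4/5 of 5007240 = 4005792; 4,005,792 required, 4,006,618 in favor — approved.
Series C: 4/5 of 1850024 = 1480019.20, rounded up to 1480020; 1,480,020 required, 1,480,348 in favor — approved.

Not approved — the Series A shares did not give the required vote.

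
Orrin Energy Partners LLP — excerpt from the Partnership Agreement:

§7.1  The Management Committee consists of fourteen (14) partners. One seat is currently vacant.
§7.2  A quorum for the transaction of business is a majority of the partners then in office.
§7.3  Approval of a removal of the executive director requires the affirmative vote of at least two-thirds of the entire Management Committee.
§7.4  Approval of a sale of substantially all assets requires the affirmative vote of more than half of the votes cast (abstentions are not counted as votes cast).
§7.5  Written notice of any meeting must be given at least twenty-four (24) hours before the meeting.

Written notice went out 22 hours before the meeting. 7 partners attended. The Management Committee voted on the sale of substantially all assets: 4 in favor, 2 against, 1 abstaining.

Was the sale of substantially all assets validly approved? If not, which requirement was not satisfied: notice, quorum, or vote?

Invalid — notice requirement not satisfied.

Notice: 22 hours given; 24 required (22 < 24). Not satisfied.
Quorum: 7 present; quorum is 7. Satisfied.
Vote: the sale of substantially all assets requires a majority of the votes cast (7 present − 1 abstaining = 6). A majority of 6 is 4, so 4 affirmative votes are needed; 4 voted in favor. Satisfied.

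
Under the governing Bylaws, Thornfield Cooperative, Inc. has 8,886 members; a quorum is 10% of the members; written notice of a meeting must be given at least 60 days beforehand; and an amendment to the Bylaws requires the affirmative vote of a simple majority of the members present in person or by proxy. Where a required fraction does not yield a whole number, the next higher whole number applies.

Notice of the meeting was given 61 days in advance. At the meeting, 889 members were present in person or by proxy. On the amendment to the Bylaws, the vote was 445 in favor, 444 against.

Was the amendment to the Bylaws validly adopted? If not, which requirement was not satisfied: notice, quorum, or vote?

Valid — all requirements satisfied.

Notice: 61 days given; 60 required. Satisfied.
Quorum: 10% of 8,886 = 888.60, rounded up to 889; 889 present. Satisfied.
Vote: requires a majority of those present (889); a majority of 889 is 445, so 445 needed; 445 in favor. Satisfied.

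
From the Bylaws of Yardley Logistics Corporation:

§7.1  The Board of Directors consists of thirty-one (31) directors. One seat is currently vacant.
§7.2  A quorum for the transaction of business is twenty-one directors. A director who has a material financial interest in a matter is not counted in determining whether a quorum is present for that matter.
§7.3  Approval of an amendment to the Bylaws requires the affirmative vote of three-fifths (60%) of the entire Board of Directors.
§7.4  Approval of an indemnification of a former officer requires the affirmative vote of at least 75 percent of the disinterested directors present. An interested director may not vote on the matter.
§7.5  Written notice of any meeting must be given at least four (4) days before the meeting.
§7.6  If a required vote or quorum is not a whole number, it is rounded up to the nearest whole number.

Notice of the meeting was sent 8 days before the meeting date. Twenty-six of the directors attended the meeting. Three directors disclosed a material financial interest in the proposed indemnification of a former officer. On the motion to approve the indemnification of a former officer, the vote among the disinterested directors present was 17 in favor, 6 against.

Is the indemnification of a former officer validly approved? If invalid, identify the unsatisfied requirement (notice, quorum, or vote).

Invalid — vote requirement not satisfied.

Notice: 8 days given; 4 required (8 ≥ 4). Satisfied.
Quorum: 26 present, but the 3 interested directors do not count, leaving 23. Quorum is 21. Satisfied.
Vote: the indemnification of a former officer requires three-fourths of the disinterested directors present (26 − 3 = 23). 3/4 of 23 = 17.25, rounded up to 18, so 18 affirmative votes are needed; 17 voted in favor. Not satisfied.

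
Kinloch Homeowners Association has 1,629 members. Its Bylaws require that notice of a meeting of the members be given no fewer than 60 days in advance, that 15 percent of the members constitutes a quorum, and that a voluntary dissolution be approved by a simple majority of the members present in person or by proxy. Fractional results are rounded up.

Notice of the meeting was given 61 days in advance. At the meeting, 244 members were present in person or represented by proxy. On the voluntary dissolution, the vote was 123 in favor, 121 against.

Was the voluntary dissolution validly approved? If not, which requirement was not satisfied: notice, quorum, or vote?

Invalid — quorum requirement not satisfied.

Notice: 61 days given; 60 required. Satisfied.
Quorum: 15% of 1,629 = 244.35, rounded up to 245; 244 present. Not satisfied.
Vote: requires a majority of those present (244); a majority of 244 is 123, so 123 needed; 123 in favor. Satisfied.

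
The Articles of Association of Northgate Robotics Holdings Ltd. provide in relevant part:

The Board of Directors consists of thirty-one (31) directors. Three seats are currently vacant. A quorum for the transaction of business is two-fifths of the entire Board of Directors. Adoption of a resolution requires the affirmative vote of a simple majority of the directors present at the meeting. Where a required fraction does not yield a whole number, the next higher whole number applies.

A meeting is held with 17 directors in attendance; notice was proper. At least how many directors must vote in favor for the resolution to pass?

The resolution requires a majority of the directors present (17).
A majority of 17 is 9.

9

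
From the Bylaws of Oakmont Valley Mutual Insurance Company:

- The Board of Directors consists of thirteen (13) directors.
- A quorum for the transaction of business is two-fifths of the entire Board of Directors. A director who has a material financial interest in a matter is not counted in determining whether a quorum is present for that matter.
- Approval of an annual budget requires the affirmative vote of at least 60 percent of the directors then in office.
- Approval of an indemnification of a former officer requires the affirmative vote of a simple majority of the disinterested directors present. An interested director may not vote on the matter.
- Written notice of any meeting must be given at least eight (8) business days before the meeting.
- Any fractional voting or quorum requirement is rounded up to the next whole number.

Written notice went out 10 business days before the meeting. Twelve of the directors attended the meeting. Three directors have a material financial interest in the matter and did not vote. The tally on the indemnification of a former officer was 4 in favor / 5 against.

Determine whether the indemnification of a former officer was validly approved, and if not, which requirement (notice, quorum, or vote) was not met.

Notice: 10 business days given; 8 required (10 ≥ 8). Satisfied.
Quorum: 12 present, but the 3 interested directors do not count, leaving 9. Quorum is 6. Satisfied.
Vote: the indemnification of a former officer requires a majority of the disinterested directors present (12 − 3 = 9). A majority of 9 is 5, so 5 affirmative votes are needed; 4 voted in favor. Not satisfied.

Invalid — vote requirement not satisfied.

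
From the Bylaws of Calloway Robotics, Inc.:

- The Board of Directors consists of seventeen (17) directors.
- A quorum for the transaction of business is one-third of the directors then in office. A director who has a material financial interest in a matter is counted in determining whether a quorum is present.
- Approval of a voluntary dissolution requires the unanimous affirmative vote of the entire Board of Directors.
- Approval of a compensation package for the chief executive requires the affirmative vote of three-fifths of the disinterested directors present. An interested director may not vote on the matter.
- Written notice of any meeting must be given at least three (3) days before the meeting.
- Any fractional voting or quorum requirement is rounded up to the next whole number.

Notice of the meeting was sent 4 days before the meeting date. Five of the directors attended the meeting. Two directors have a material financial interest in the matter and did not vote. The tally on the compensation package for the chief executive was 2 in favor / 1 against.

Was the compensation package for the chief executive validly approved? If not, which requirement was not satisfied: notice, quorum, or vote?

Invalid — quorum requirement not satisfied.

Notice: 4 days given; 3 required (4 ≥ 3). Satisfied.
Quorum: 5 present (interested directors count toward quorum); quorum is 6. Not satisfied.
Vote: the compensation package for the chief executive requires three-fifths of the disinterested directors present (5 − 2 = 3). 3/5 of 3 = 1.80, rounded up to 2, so 2 affirmative votes are needed; 2 voted in favor. Satisfied. (Moot — without a quorum no business can be validly transacted.)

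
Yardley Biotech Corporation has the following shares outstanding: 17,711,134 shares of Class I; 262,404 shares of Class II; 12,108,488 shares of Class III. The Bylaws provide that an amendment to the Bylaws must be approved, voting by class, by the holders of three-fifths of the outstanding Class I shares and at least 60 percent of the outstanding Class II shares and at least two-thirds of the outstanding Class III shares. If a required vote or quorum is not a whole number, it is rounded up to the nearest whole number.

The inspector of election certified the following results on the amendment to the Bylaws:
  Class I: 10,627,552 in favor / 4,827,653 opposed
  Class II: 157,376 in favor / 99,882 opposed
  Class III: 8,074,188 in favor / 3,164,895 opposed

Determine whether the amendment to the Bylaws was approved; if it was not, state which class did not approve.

Class I: 3/5 of 17711134 = 10626680.40, rounded up to 10626681; 10,626,681 required, 10,627,552 in favor — approved.
Class II: 3/5 of 262404 = 157442.40, rounded up to 157443; 157,443 required, 157,376 in favor — not approved.
Class III: 2/3 of 12108488 = 8072325.33, rounded up to 8072326; 8,072,326 required, 8,074,188 in favor — approved.

Not approved — the Class II shares did not give the required vote.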